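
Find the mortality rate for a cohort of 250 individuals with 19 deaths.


Mortality rate = 19 / 250 = 0.0760

0.0760


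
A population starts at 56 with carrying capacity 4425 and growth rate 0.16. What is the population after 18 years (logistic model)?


(K - N0)/N0 = (4425 - 56)/56 = 4369/56 = 78.0179
r*t = 0.16 * 18 = 2.88; exp(-2.88) = 0.0561348
78.0179 * 0.0561348 = 4.37952
1 + 4.37952 = 5.37952
N = 4425 / 5.37952 = 822.564 ≈ 823

823


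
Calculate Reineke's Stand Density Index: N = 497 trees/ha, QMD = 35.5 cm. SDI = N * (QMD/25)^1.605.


QMD/25 = 35.5/25 = 1.42
(1.42)^1.605 = exp(1.605 * ln(1.42)) = exp(1.605 * 0.350657) = exp(0.562804) = 1.75559
SDI = 497 * 1.75559 = 872.528 ≈ 873

873


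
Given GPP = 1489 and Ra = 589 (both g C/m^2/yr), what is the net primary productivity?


NPP = GPP - Ra = 1489 - 589 = 900 g C/m^2/yr

900 g C/m^2/yr


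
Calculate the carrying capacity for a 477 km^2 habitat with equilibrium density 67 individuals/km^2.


K = 67 * 477 = 31959 individuals

31959 individuals


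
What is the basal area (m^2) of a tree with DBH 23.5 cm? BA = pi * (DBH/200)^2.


D/200 = 23.5/200 = 0.1175 m
(D/200)^2 = 0.1175^2 = 0.01380625
BA = 3.141593 * 0.01380625 = 0.0433736 ≈ 0.0434 m^2

0.0434 m^2


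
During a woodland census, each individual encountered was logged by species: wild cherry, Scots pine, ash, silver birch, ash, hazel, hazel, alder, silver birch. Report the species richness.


Total individuals logged = 9
Distinct species (count of individuals): wild cherry (1), Scots pine (1), ash (2), silver birch (2), hazel (2), alder (1)
Species richness = number of distinct species = 6

6


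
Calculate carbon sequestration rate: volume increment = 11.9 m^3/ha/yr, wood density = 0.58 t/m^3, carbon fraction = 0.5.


C = 11.9 * 0.58 * 0.5 = 3.451 ≈ 3.45 t C/ha/yr

3.45 t C/ha/yr


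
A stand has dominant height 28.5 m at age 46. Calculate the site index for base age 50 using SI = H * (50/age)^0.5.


50/46 = 1.08696
(1.08696)^0.5 = 1.04257
SI = 28.5 * 1.04257 = 29.7132 ≈ 29.7 m

29.7 m


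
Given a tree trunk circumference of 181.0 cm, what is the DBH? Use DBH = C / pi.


DBH = C / pi = 181.0 / 3.141593 = 57.6141 ≈ 57.61 cm

57.61 cm


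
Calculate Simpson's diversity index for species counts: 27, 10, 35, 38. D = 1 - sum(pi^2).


Total N = 27 + 10 + 35 + 38 = 110
Per-species terms:
  p = 27/110 = 0.245455; p^2 = 0.245455^2 = 0.060248
  p = 10/110 = 0.090909; p^2 = 0.090909^2 = 0.008264
  p = 35/110 = 0.318182; p^2 = 0.318182^2 = 0.101240
  p = 38/110 = 0.345455; p^2 = 0.345455^2 = 0.119339
sum(p^2) = 0.060248 + 0.008264 + 0.101240 + 0.119339 = 0.289091
D = 1 - 0.289091 = 0.710909 ≈ 0.7109

0.7109


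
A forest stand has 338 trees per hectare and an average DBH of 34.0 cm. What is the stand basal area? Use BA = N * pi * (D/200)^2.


(D/200)^2 = (34.0/200)^2 = 0.17^2 = 0.0289
Individual BA = 3.141593 * 0.0289 = 0.0907920 m^2
Stand BA = 338 * 0.0907920 = 30.6877 ≈ 30.69 m^2/ha

30.69 m^2/ha


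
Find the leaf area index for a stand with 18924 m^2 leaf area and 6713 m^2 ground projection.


LAI = 18924 / 6713 = 2.8190 ≈ 2.82

2.82


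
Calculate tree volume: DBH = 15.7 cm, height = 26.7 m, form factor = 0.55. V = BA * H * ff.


(D/200)^2 = (15.7/200)^2 = 0.0785^2 = 0.00616225
BA = 3.141593 * 0.00616225 = 0.0193593 m^2
V = 0.0193593 * 26.7 * 0.55 = 0.284291 ≈ 0.284 m^3

0.284 m^3


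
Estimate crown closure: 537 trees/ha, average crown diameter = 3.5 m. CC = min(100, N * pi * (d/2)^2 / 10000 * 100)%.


(d/2)^2 = (3.5/2)^2 = 1.75^2 = 3.0625
Crown area = 3.141593 * 3.0625 = 9.62113 m^2
N * area / 10000 * 100 = 537 * 9.62113 / 10000 * 100 = 51.6655
CC = min(100, 51.6655) = 51.6655 ≈ 51.7%

51.7%


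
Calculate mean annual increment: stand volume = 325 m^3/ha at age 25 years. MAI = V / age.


MAI = 325 / 25 = 13.00 m^3/ha/yr

13.00 m^3/ha/yr


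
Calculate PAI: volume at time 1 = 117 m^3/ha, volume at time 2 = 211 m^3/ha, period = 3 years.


PAI = (V2 - V1) / period = (211 - 117) / 3 = 94 / 3 = 31.3333 ≈ 31.33 m^3/ha/yr

31.33 m^3/ha/yr


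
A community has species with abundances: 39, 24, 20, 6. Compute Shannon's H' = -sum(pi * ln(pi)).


Total N = 39 + 24 + 20 + 6 = 89
Per-species terms:
  p = 39/89 = 0.438202; ln(p) = -0.825075; p*ln(p) = 0.438202 * (-0.825075) = -0.361550
  p = 24/89 = 0.269663; ln(p) = -1.310582; p*ln(p) = 0.269663 * (-1.310582) = -0.353415
  p = 20/89 = 0.224719; ln(p) = -1.492905; p*ln(p) = 0.224719 * (-1.492905) = -0.335484
  p = 6/89 = 0.067416; ln(p) = -2.696873; p*ln(p) = 0.067416 * (-2.696873) = -0.181812
sum(p*ln(p)) = (-0.361550) + (-0.353415) + (-0.335484) + (-0.181812) = -1.232261
H' = -(-1.232261) = 1.232261 ≈ 1.2323

1.2323


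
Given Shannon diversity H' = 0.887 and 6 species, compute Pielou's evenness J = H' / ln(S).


ln(6) = 1.79176
J = H' / ln(S) = 0.887 / 1.79176 = 0.495044 ≈ 0.4950

0.4950


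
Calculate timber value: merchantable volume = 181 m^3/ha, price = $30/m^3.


Value = 181 * 30 = $5430/ha

$5430/ha


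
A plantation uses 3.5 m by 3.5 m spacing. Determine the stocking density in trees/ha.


N = 10000 / 3.5^2 = 10000 / 12.25 = 816.327 ≈ 816 trees/ha

816 trees/ha


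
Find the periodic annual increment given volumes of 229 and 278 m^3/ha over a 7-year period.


PAI = (V2 - V1) / period = (278 - 229) / 7 = 49 / 7 = 7.00 m^3/ha/yr

7.00 m^3/ha/yr


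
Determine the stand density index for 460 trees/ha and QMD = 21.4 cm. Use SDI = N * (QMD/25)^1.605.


QMD/25 = 21.4/25 = 0.856
(0.856)^1.605 = exp(1.605 * ln(0.856)) = exp(1.605 * (-0.155485)) = exp(-0.249553) = 0.779149
SDI = 460 * 0.779149 = 358.409 ≈ 358

358


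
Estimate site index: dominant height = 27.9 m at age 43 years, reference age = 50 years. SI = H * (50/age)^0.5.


50/43 = 1.16279
(1.16279)^0.5 = 1.07833
SI = 27.9 * 1.07833 = 30.0854 ≈ 30.1 m

30.1 m


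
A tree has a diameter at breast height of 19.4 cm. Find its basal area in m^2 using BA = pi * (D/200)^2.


D/200 = 19.4/200 = 0.097 m
(D/200)^2 = 0.097^2 = 0.009409
BA = 3.141593 * 0.009409 = 0.0295592 ≈ 0.0296 m^2

0.0296 m^2


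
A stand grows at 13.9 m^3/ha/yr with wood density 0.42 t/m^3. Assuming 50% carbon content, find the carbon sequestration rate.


C = 13.9 * 0.42 * 0.5 = 2.919 ≈ 2.92 t C/ha/yr

2.92 t C/ha/yr


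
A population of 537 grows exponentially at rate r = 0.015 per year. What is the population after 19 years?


r*t = 0.015 * 19 = 0.285
exp(0.285) = 1.32976
N = 537 * 1.32976 = 714.081 ≈ 714

714


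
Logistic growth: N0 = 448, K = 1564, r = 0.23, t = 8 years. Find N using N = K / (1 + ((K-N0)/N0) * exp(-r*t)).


(K - N0)/N0 = (1564 - 448)/448 = 1116/448 = 2.49107
r*t = 0.23 * 8 = 1.84; exp(-1.84) = 0.158817
2.49107 * 0.158817 = 0.395624
1 + 0.395624 = 1.39562
N = 1564 / 1.39562 = 1120.65 ≈ 1121

1121


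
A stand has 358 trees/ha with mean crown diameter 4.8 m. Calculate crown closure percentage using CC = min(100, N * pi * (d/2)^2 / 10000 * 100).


(d/2)^2 = (4.8/2)^2 = 2.4^2 = 5.76
Crown area = 3.141593 * 5.76 = 18.0956 m^2
N * area / 10000 * 100 = 358 * 18.0956 / 10000 * 100 = 64.7822
CC = min(100, 64.7822) = 64.7822 ≈ 64.8%

64.8%


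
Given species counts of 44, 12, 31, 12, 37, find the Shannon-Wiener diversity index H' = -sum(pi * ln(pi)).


Total N = 44 + 12 + 31 + 12 + 37 = 136
Per-species terms:
  p = 44/136 = 0.323529; ln(p) = -1.128467; p*ln(p) = 0.323529 * (-1.128467) = -0.365092
  p = 12/136 = 0.088235; ln(p) = -2.427752; p*ln(p) = 0.088235 * (-2.427752) = -0.214213
  p = 31/136 = 0.227941; ln(p) = -1.478668; p*ln(p) = 0.227941 * (-1.478668) = -0.337049
  p = 12/136 = 0.088235; ln(p) = -2.427752; p*ln(p) = 0.088235 * (-2.427752) = -0.214213
  p = 37/136 = 0.272059; ln(p) = -1.301736; p*ln(p) = 0.272059 * (-1.301736) = -0.354149
sum(p*ln(p)) = (-0.365092) + (-0.214213) + (-0.337049) + (-0.214213) + (-0.354149) = -1.484716
H' = -(-1.484716) = 1.484716 ≈ 1.4847

1.4847


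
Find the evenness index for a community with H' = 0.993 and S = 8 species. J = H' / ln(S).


ln(8) = 2.07944
J = H' / ln(S) = 0.993 / 2.07944 = 0.477532 ≈ 0.4775

0.4775


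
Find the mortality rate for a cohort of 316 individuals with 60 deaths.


Mortality rate = 60 / 316 = 0.189873 ≈ 0.1899

0.1899


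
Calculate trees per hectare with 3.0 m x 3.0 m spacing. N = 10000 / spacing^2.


N = 10000 / 3.0^2 = 10000 / 9 = 1111.11 ≈ 1111 trees/ha

1111 trees/ha


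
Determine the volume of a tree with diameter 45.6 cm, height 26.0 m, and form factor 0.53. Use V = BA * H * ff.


(D/200)^2 = (45.6/200)^2 = 0.228^2 = 0.051984
BA = 3.141593 * 0.051984 = 0.163313 m^2
V = 0.163313 * 26.0 * 0.53 = 2.25045 ≈ 2.250 m^3

2.250 m^3


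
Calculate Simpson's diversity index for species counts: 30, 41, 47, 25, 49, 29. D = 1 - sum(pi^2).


Total N = 30 + 41 + 47 + 25 + 49 + 29 = 221
Per-species terms:
  p = 30/221 = 0.135747; p^2 = 0.135747^2 = 0.018427
  p = 41/221 = 0.185520; p^2 = 0.185520^2 = 0.034418
  p = 47/221 = 0.212670; p^2 = 0.212670^2 = 0.045229
  p = 25/221 = 0.113122; p^2 = 0.113122^2 = 0.012797
  p = 49/221 = 0.221719; p^2 = 0.221719^2 = 0.049159
  p = 29/221 = 0.131222; p^2 = 0.131222^2 = 0.017219
sum(p^2) = 0.018427 + 0.034418 + 0.045229 + 0.012797 + 0.049159 + 0.017219 = 0.177249
D = 1 - 0.177249 = 0.822751 ≈ 0.8228

0.8228


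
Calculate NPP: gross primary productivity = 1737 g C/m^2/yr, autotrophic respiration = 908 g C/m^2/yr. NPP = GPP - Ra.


NPP = GPP - Ra = 1737 - 908 = 829 g C/m^2/yr

829 g C/m^2/yr


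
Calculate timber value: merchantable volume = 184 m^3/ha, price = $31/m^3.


Value = 184 * 31 = $5704/ha

$5704/ha


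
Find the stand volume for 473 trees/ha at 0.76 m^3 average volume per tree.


V_stand = 473 * 0.76 = 359.48 ≈ 359.5 m^3/ha

359.5 m^3/ha


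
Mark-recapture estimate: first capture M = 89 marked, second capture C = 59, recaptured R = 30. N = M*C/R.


N = M * C / R = 89 * 59 / 30 = 5251 / 30 = 175.03 ≈ 175

175 individuals


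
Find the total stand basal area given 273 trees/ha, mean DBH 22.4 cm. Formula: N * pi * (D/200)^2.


(D/200)^2 = (22.4/200)^2 = 0.112^2 = 0.012544
Individual BA = 3.141593 * 0.012544 = 0.0394081 m^2
Stand BA = 273 * 0.0394081 = 10.7584 ≈ 10.76 m^2/ha

10.76 m^2/ha


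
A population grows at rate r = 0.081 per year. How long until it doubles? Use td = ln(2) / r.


td = ln(2) / 0.081 = 0.693147 / 0.081 = 8.55737 ≈ 8.6 years

8.6 years


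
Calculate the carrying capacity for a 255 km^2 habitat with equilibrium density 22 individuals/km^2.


K = 22 * 255 = 5610 individuals

5610 individuals


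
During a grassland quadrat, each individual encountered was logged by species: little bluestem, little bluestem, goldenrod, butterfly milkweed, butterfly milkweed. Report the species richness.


Total individuals logged = 5
Distinct species (count of individuals): little bluestem (2), goldenrod (1), butterfly milkweed (2)
Species richness = number of distinct species = 3

3


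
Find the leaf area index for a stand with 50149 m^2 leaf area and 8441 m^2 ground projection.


LAI = 50149 / 8441 = 5.9411 ≈ 5.94

5.94


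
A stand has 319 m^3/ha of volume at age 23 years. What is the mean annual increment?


MAI = 319 / 23 = 13.8696 ≈ 13.87 m^3/ha/yr

13.87 m^3/ha/yr


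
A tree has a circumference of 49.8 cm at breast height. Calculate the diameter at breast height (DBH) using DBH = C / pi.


DBH = C / pi = 49.8 / 3.141593 = 15.8518 ≈ 15.85 cm

15.85 cm


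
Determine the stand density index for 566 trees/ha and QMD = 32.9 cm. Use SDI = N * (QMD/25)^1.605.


QMD/25 = 32.9/25 = 1.316
(1.316)^1.605 = exp(1.605 * ln(1.316)) = exp(1.605 * 0.274597) = exp(0.440728) = 1.55384
SDI = 566 * 1.55384 = 879.473 ≈ 879

879


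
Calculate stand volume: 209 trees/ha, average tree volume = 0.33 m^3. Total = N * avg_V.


V_stand = 209 * 0.33 = 68.97 ≈ 69.0 m^3/ha

69.0 m^3/ha


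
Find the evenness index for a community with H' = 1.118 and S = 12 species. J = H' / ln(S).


ln(12) = 2.48491
J = H' / ln(S) = 1.118 / 2.48491 = 0.449916 ≈ 0.4499

0.4499


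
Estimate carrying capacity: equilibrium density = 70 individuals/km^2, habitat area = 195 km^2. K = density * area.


K = 70 * 195 = 13650 individuals

13650 individuals


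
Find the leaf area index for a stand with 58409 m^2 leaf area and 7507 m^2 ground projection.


LAI = 58409 / 7507 = 7.7806 ≈ 7.78

7.78


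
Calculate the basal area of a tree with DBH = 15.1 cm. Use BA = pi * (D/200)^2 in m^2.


D/200 = 15.1/200 = 0.0755 m
(D/200)^2 = 0.0755^2 = 0.00570025
BA = 3.141593 * 0.00570025 = 0.0179079 ≈ 0.0179 m^2

0.0179 m^2


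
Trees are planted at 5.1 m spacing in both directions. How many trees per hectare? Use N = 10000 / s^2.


N = 10000 / 5.1^2 = 10000 / 26.01 = 384.468 ≈ 384 trees/ha

384 trees/ha


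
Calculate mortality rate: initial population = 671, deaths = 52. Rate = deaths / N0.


Mortality rate = 52 / 671 = 0.077496 ≈ 0.0775

0.0775


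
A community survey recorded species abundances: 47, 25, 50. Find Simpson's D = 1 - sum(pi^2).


Total N = 47 + 25 + 50 = 122
Per-species terms:
  p = 47/122 = 0.385246; p^2 = 0.385246^2 = 0.148414
  p = 25/122 = 0.204918; p^2 = 0.204918^2 = 0.041991
  p = 50/122 = 0.409836; p^2 = 0.409836^2 = 0.167966
sum(p^2) = 0.148414 + 0.041991 + 0.167966 = 0.358371
D = 1 - 0.358371 = 0.641629 ≈ 0.6416

0.6416


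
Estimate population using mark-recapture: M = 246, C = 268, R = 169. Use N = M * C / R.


N = M * C / R = 246 * 268 / 169 = 65928 / 169 = 390.11 ≈ 390

390 individuals


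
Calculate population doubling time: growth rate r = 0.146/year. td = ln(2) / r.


td = ln(2) / 0.146 = 0.693147 / 0.146 = 4.74758 ≈ 4.7 years

4.7 years


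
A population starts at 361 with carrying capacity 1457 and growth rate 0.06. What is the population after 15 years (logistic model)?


(K - N0)/N0 = (1457 - 361)/361 = 1096/361 = 3.03601
r*t = 0.06 * 15 = 0.9; exp(-0.9) = 0.406570
3.03601 * 0.406570 = 1.23435
1 + 1.23435 = 2.23435
N = 1457 / 2.23435 = 652.091 ≈ 652

652


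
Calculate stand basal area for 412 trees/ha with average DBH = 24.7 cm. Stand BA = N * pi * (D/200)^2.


(D/200)^2 = (24.7/200)^2 = 0.1235^2 = 0.01525225
Individual BA = 3.141593 * 0.01525225 = 0.0479164 m^2
Stand BA = 412 * 0.0479164 = 19.7416 ≈ 19.74 m^2/ha

19.74 m^2/ha


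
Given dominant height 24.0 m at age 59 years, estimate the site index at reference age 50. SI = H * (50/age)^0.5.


50/59 = 0.847458
(0.847458)^0.5 = 0.920575
SI = 24.0 * 0.920575 = 22.0938 ≈ 22.1 m

22.1 m


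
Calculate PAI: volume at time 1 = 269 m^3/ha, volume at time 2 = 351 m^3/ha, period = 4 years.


PAI = (V2 - V1) / period = (351 - 269) / 4 = 82 / 4 = 20.50 m^3/ha/yr

20.50 m^3/ha/yr


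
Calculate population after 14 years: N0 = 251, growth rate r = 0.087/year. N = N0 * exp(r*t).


r*t = 0.087 * 14 = 1.218
exp(1.218) = 3.38042
N = 251 * 3.38042 = 848.485 ≈ 848

848


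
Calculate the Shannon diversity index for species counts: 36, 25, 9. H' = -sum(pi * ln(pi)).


Total N = 36 + 25 + 9 = 70
Per-species terms:
  p = 36/70 = 0.514286; ln(p) = -0.664976; p*ln(p) = 0.514286 * (-0.664976) = -0.341988
  p = 25/70 = 0.357143; ln(p) = -1.029619; p*ln(p) = 0.357143 * (-1.029619) = -0.367721
  p = 9/70 = 0.128571; ln(p) = -2.051274; p*ln(p) = 0.128571 * (-2.051274) = -0.263734
sum(p*ln(p)) = (-0.341988) + (-0.367721) + (-0.263734) = -0.973443
H' = -(-0.973443) = 0.973443 ≈ 0.9734

0.9734


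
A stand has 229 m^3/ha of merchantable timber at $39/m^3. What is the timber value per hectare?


Value = 229 * 39 = $8931/ha

$8931/ha


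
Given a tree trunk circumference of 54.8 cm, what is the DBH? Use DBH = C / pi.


DBH = C / pi = 54.8 / 3.141593 = 17.4434 ≈ 17.44 cm

17.44 cm


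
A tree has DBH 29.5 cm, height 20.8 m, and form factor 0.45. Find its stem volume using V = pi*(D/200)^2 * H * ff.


(D/200)^2 = (29.5/200)^2 = 0.1475^2 = 0.02175625
BA = 3.141593 * 0.02175625 = 0.0683493 m^2
V = 0.0683493 * 20.8 * 0.45 = 0.639749 ≈ 0.640 m^3

0.640 m^3


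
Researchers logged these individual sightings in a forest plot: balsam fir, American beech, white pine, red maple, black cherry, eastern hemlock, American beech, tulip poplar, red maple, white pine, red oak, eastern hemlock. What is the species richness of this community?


Total individuals logged = 12
Distinct species (count of individuals): balsam fir (1), American beech (2), white pine (2), red maple (2), black cherry (1), eastern hemlock (2), tulip poplar (1), red oak (1)
Species richness = number of distinct species = 8

8


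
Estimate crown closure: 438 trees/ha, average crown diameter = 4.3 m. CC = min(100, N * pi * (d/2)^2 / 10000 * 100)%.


(d/2)^2 = (4.3/2)^2 = 2.15^2 = 4.6225
Crown area = 3.141593 * 4.6225 = 14.5220 m^2
N * area / 10000 * 100 = 438 * 14.5220 / 10000 * 100 = 63.6064
CC = min(100, 63.6064) = 63.6064 ≈ 63.6%

63.6%


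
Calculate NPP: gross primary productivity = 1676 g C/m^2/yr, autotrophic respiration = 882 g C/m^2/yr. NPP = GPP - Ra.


NPP = GPP - Ra = 1676 - 882 = 794 g C/m^2/yr

794 g C/m^2/yr


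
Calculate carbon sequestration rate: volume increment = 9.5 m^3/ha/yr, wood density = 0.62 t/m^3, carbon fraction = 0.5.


C = 9.5 * 0.62 * 0.5 = 2.945 ≈ 2.95 t C/ha/yr

2.95 t C/ha/yr


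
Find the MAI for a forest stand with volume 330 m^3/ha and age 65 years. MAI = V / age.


MAI = 330 / 65 = 5.0769 ≈ 5.08 m^3/ha/yr

5.08 m^3/ha/yr


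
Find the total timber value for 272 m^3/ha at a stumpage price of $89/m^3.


Value = 272 * 89 = $24208/ha

$24208/ha


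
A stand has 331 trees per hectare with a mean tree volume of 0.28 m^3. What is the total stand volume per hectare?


V_stand = 331 * 0.28 = 92.68 ≈ 92.7 m^3/ha

92.7 m^3/ha


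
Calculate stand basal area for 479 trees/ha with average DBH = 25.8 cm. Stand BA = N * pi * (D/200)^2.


(D/200)^2 = (25.8/200)^2 = 0.129^2 = 0.016641
Individual BA = 3.141593 * 0.016641 = 0.0522792 m^2
Stand BA = 479 * 0.0522792 = 25.0417 ≈ 25.04 m^2/ha

25.04 m^2/ha


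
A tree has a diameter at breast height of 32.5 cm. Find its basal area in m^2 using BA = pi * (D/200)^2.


D/200 = 32.5/200 = 0.1625 m
(D/200)^2 = 0.1625^2 = 0.02640625
BA = 3.141593 * 0.02640625 = 0.0829577 ≈ 0.0830 m^2

0.0830 m^2


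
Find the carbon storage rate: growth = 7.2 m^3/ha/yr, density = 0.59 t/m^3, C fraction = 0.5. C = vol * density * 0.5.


C = 7.2 * 0.59 * 0.5 = 2.124 ≈ 2.12 t C/ha/yr

2.12 t C/ha/yr


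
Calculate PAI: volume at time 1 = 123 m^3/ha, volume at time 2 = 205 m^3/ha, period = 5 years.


PAI = (V2 - V1) / period = (205 - 123) / 5 = 82 / 5 = 16.40 m^3/ha/yr

16.40 m^3/ha/yr


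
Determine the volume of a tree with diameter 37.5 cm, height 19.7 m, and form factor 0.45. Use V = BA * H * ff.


(D/200)^2 = (37.5/200)^2 = 0.1875^2 = 0.03515625
BA = 3.141593 * 0.03515625 = 0.110447 m^2
V = 0.110447 * 19.7 * 0.45 = 0.979113 ≈ 0.979 m^3

0.979 m^3


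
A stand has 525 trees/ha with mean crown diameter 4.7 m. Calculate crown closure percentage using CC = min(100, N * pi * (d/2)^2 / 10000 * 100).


(d/2)^2 = (4.7/2)^2 = 2.35^2 = 5.5225
Crown area = 3.141593 * 5.5225 = 17.3494 m^2
N * area / 10000 * 100 = 525 * 17.3494 / 10000 * 100 = 91.0844
CC = min(100, 91.0844) = 91.0844 ≈ 91.1%

91.1%


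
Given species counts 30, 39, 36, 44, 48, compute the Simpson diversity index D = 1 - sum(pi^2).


Total N = 30 + 39 + 36 + 44 + 48 = 197
Per-species terms:
  p = 30/197 = 0.152284; p^2 = 0.152284^2 = 0.023190
  p = 39/197 = 0.197970; p^2 = 0.197970^2 = 0.039192
  p = 36/197 = 0.182741; p^2 = 0.182741^2 = 0.033394
  p = 44/197 = 0.223350; p^2 = 0.223350^2 = 0.049885
  p = 48/197 = 0.243655; p^2 = 0.243655^2 = 0.059368
sum(p^2) = 0.023190 + 0.039192 + 0.033394 + 0.049885 + 0.059368 = 0.205029
D = 1 - 0.205029 = 0.794971 ≈ 0.7950

0.7950


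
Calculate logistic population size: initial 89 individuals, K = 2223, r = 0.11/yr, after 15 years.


(K - N0)/N0 = (2223 - 89)/89 = 2134/89 = 23.9775
r*t = 0.11 * 15 = 1.65; exp(-1.65) = 0.192050
23.9775 * 0.192050 = 4.60488
1 + 4.60488 = 5.60488
N = 2223 / 5.60488 = 396.619 ≈ 397

397


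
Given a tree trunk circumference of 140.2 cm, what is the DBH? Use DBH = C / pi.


DBH = C / pi = 140.2 / 3.141593 = 44.6270 ≈ 44.63 cm

44.63 cm


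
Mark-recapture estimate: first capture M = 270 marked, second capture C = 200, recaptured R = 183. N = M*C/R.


N = M * C / R = 270 * 200 / 183 = 54000 / 183 = 295.08 ≈ 295

295 individuals


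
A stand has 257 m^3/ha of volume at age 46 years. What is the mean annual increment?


MAI = 257 / 46 = 5.5870 ≈ 5.59 m^3/ha/yr

5.59 m^3/ha/yr


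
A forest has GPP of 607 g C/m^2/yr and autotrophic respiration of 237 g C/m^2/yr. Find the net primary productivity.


NPP = GPP - Ra = 607 - 237 = 370 g C/m^2/yr

370 g C/m^2/yr


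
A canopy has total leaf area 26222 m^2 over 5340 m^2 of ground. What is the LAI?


LAI = 26222 / 5340 = 4.9105 ≈ 4.91

4.91


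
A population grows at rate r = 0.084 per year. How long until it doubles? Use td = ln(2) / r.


td = ln(2) / 0.084 = 0.693147 / 0.084 = 8.25175 ≈ 8.3 years

8.3 years


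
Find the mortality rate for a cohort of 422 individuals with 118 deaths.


Mortality rate = 118 / 422 = 0.279621 ≈ 0.2796

0.2796


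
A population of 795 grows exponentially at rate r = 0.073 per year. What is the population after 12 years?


r*t = 0.073 * 12 = 0.876
exp(0.876) = 2.40128
N = 795 * 2.40128 = 1909.02 ≈ 1909

1909


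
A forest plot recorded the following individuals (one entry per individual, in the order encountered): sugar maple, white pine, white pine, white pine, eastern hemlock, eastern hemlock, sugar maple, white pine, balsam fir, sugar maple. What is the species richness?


Total individuals logged = 10
Distinct species (count of individuals): sugar maple (3), white pine (4), eastern hemlock (2), balsam fir (1)
Species richness = number of distinct species = 4

4


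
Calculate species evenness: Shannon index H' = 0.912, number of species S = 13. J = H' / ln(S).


ln(13) = 2.56495
J = H' / ln(S) = 0.912 / 2.56495 = 0.355562 ≈ 0.3556

0.3556


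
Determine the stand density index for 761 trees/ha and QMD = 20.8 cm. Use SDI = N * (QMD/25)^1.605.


QMD/25 = 20.8/25 = 0.832
(0.832)^1.605 = exp(1.605 * ln(0.832)) = exp(1.605 * (-0.183923)) = exp(-0.295196) = 0.744386
SDI = 761 * 0.744386 = 566.478 ≈ 566

566


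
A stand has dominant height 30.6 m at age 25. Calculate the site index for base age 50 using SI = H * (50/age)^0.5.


50/25 = 2.00000
(2.00000)^0.5 = 1.41421
SI = 30.6 * 1.41421 = 43.2748 ≈ 43.3 m

43.3 m


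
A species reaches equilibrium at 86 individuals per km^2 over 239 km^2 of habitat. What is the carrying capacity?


K = 86 * 239 = 20554 individuals

20554 individuals


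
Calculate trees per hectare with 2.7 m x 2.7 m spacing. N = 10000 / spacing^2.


N = 10000 / 2.7^2 = 10000 / 7.29 = 1371.74 ≈ 1372 trees/ha

1372 trees/ha


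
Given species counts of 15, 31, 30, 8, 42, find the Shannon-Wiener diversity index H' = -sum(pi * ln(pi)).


Total N = 15 + 31 + 30 + 8 + 42 = 126
Per-species terms:
  p = 15/126 = 0.119048; ln(p) = -2.128229; p*ln(p) = 0.119048 * (-2.128229) = -0.253361
  p = 31/126 = 0.246032; ln(p) = -1.402294; p*ln(p) = 0.246032 * (-1.402294) = -0.345009
  p = 30/126 = 0.238095; ln(p) = -1.435086; p*ln(p) = 0.238095 * (-1.435086) = -0.341687
  p = 8/126 = 0.063492; ln(p) = -2.756841; p*ln(p) = 0.063492 * (-2.756841) = -0.175037
  p = 42/126 = 0.333333; ln(p) = -1.098613; p*ln(p) = 0.333333 * (-1.098613) = -0.366204
sum(p*ln(p)) = (-0.253361) + (-0.345009) + (-0.341687) + (-0.175037) + (-0.366204) = -1.481298
H' = -(-1.481298) = 1.481298 ≈ 1.4813

1.4813


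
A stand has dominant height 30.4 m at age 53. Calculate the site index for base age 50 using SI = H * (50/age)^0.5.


50/53 = 0.943396
(0.943396)^0.5 = 0.971286
SI = 30.4 * 0.971286 = 29.5271 ≈ 29.5 m

29.5 m


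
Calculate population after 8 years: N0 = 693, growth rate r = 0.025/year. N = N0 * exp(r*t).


r*t = 0.025 * 8 = 0.2
exp(0.2) = 1.22140
N = 693 * 1.22140 = 846.430 ≈ 846

846


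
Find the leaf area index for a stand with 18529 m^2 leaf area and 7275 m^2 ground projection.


LAI = 18529 / 7275 = 2.5469 ≈ 2.55

2.55


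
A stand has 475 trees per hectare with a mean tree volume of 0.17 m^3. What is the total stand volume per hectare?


V_stand = 475 * 0.17 = 80.75 ≈ 80.8 m^3/ha

80.8 m^3/ha


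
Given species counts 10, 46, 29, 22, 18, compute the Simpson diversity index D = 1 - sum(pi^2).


Total N = 10 + 46 + 29 + 22 + 18 = 125
Per-species terms:
  p = 10/125 = 0.080000; p^2 = 0.080000^2 = 0.006400
  p = 46/125 = 0.368000; p^2 = 0.368000^2 = 0.135424
  p = 29/125 = 0.232000; p^2 = 0.232000^2 = 0.053824
  p = 22/125 = 0.176000; p^2 = 0.176000^2 = 0.030976
  p = 18/125 = 0.144000; p^2 = 0.144000^2 = 0.020736
sum(p^2) = 0.006400 + 0.135424 + 0.053824 + 0.030976 + 0.020736 = 0.247360
D = 1 - 0.247360 = 0.752640 ≈ 0.7526

0.7526


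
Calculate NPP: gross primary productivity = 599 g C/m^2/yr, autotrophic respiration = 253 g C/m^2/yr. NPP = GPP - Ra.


NPP = GPP - Ra = 599 - 253 = 346 g C/m^2/yr

346 g C/m^2/yr


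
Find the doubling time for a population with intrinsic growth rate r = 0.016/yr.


td = ln(2) / 0.016 = 0.693147 / 0.016 = 43.3217 ≈ 43.3 years

43.3 years


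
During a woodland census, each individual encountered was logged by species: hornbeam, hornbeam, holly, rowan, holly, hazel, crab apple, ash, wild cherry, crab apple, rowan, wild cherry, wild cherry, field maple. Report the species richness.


Total individuals logged = 14
Distinct species (count of individuals): hornbeam (2), holly (2), rowan (2), hazel (1), crab apple (2), ash (1), wild cherry (3), field maple (1)
Species richness = number of distinct species = 8

8


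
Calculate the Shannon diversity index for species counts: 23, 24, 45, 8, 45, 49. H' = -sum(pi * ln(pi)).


Total N = 23 + 24 + 45 + 8 + 45 + 49 = 194
Per-species terms:
  p = 23/194 = 0.118557; ln(p) = -2.132361; p*ln(p) = 0.118557 * (-2.132361) = -0.252806
  p = 24/194 = 0.123711; ln(p) = -2.089807; p*ln(p) = 0.123711 * (-2.089807) = -0.258532
  p = 45/194 = 0.231959; ln(p) = -1.461195; p*ln(p) = 0.231959 * (-1.461195) = -0.338937
  p = 8/194 = 0.041237; ln(p) = -3.188419; p*ln(p) = 0.041237 * (-3.188419) = -0.131481
  p = 45/194 = 0.231959; ln(p) = -1.461195; p*ln(p) = 0.231959 * (-1.461195) = -0.338937
  p = 49/194 = 0.252577; ln(p) = -1.376039; p*ln(p) = 0.252577 * (-1.376039) = -0.347556
sum(p*ln(p)) = (-0.252806) + (-0.258532) + (-0.338937) + (-0.131481) + (-0.338937) + (-0.347556) = -1.668249
H' = -(-1.668249) = 1.668249 ≈ 1.6682

1.6682


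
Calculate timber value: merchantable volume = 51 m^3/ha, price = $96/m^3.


Value = 51 * 96 = $4896/ha

$4896/ha


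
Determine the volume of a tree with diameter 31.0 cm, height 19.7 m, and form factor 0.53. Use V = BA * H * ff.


(D/200)^2 = (31.0/200)^2 = 0.155^2 = 0.024025
BA = 3.141593 * 0.024025 = 0.0754768 m^2
V = 0.0754768 * 19.7 * 0.53 = 0.788053 ≈ 0.788 m^3

0.788 m^3


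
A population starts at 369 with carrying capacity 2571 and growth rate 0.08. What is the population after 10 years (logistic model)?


(K - N0)/N0 = (2571 - 369)/369 = 2202/369 = 5.96748
r*t = 0.08 * 10 = 0.8; exp(-0.8) = 0.449329
5.96748 * 0.449329 = 2.68136
1 + 2.68136 = 3.68136
N = 2571 / 3.68136 = 698.383 ≈ 698

698


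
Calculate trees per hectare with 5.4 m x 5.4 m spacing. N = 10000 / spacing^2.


N = 10000 / 5.4^2 = 10000 / 29.16 = 342.936 ≈ 343 trees/ha

343 trees/ha


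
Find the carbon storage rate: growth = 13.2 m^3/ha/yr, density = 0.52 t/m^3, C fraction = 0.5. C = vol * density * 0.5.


C = 13.2 * 0.52 * 0.5 = 3.432 ≈ 3.43 t C/ha/yr

3.43 t C/ha/yr


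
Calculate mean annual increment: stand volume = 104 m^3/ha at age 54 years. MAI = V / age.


MAI = 104 / 54 = 1.9259 ≈ 1.93 m^3/ha/yr

1.93 m^3/ha/yr


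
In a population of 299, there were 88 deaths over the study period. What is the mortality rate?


Mortality rate = 88 / 299 = 0.294314 ≈ 0.2943

0.2943


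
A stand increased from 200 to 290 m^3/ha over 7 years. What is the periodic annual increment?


PAI = (V2 - V1) / period = (290 - 200) / 7 = 90 / 7 = 12.8571 ≈ 12.86 m^3/ha/yr

12.86 m^3/ha/yr


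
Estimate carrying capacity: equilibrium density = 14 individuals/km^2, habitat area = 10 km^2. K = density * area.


K = 14 * 10 = 140 individuals

140 individuals


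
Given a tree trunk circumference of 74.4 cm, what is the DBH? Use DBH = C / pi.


DBH = C / pi = 74.4 / 3.141593 = 23.6823 ≈ 23.68 cm

23.68 cm


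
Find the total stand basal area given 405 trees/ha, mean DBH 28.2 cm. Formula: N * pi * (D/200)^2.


(D/200)^2 = (28.2/200)^2 = 0.141^2 = 0.019881
Individual BA = 3.141593 * 0.019881 = 0.0624580 m^2
Stand BA = 405 * 0.0624580 = 25.2955 ≈ 25.30 m^2/ha

25.30 m^2/ha


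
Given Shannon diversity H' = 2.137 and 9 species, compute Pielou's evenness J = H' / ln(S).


ln(9) = 2.19722
J = H' / ln(S) = 2.137 / 2.19722 = 0.972593 ≈ 0.9726

0.9726


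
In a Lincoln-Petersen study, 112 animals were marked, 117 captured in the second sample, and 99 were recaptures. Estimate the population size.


N = M * C / R = 112 * 117 / 99 = 13104 / 99 = 132.36 ≈ 132

132 individuals


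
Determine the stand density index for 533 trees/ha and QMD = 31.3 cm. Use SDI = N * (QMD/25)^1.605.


QMD/25 = 31.3/25 = 1.252
(1.252)^1.605 = exp(1.605 * ln(1.252)) = exp(1.605 * 0.224742) = exp(0.360711) = 1.43435
SDI = 533 * 1.43435 = 764.509 ≈ 765

765


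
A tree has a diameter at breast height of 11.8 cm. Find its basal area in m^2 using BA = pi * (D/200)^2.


D/200 = 11.8/200 = 0.059 m
(D/200)^2 = 0.059^2 = 0.003481
BA = 3.141593 * 0.003481 = 0.0109359 ≈ 0.0109 m^2

0.0109 m^2


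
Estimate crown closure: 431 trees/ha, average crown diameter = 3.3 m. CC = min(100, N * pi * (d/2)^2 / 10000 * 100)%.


(d/2)^2 = (3.3/2)^2 = 1.65^2 = 2.7225
Crown area = 3.141593 * 2.7225 = 8.55299 m^2
N * area / 10000 * 100 = 431 * 8.55299 / 10000 * 100 = 36.8634
CC = min(100, 36.8634) = 36.8634 ≈ 36.9%

36.9%


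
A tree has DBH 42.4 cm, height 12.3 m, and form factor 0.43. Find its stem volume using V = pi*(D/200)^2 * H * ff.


(D/200)^2 = (42.4/200)^2 = 0.212^2 = 0.044944
BA = 3.141593 * 0.044944 = 0.141196 m^2
V = 0.141196 * 12.3 * 0.43 = 0.746786 ≈ 0.747 m^3

0.747 m^3


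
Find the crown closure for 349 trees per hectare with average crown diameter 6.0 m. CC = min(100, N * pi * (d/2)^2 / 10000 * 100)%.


(d/2)^2 = (6.0/2)^2 = 3^2 = 9
Crown area = 3.141593 * 9 = 28.2743 m^2
N * area / 10000 * 100 = 349 * 28.2743 / 10000 * 100 = 98.6773
CC = min(100, 98.6773) = 98.6773 ≈ 98.7%

98.7%


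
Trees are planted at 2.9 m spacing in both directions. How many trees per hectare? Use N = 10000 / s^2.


N = 10000 / 2.9^2 = 10000 / 8.41 = 1189.06 ≈ 1189 trees/ha

1189 trees/ha


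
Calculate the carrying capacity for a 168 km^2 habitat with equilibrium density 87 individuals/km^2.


K = 87 * 168 = 14616 individuals

14616 individuals


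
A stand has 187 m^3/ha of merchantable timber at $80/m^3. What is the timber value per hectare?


Value = 187 * 80 = $14960/ha

$14960/ha


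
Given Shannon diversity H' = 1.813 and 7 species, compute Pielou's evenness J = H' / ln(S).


ln(7) = 1.94591
J = H' / ln(S) = 1.813 / 1.94591 = 0.931698 ≈ 0.9317

0.9317


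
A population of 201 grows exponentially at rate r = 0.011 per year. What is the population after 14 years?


r*t = 0.011 * 14 = 0.154
exp(0.154) = 1.16649
N = 201 * 1.16649 = 234.464 ≈ 234

234


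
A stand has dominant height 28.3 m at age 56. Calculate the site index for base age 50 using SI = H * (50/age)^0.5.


50/56 = 0.892857
(0.892857)^0.5 = 0.944911
SI = 28.3 * 0.944911 = 26.7410 ≈ 26.7 m

26.7 m


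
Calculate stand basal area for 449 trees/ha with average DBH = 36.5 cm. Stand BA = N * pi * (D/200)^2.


(D/200)^2 = (36.5/200)^2 = 0.1825^2 = 0.03330625
Individual BA = 3.141593 * 0.03330625 = 0.104635 m^2
Stand BA = 449 * 0.104635 = 46.9811 ≈ 46.98 m^2/ha

46.98 m^2/ha


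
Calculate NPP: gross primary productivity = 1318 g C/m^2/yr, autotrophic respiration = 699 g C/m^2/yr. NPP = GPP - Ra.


NPP = GPP - Ra = 1318 - 699 = 619 g C/m^2/yr

619 g C/m^2/yr


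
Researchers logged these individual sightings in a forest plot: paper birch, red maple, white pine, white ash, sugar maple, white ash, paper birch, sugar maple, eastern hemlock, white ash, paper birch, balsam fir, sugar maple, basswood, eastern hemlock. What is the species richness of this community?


Total individuals logged = 15
Distinct species (count of individuals): paper birch (3), red maple (1), white pine (1), white ash (3), sugar maple (3), eastern hemlock (2), balsam fir (1), basswood (1)
Species richness = number of distinct species = 8

8


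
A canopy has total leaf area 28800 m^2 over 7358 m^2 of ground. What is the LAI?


LAI = 28800 / 7358 = 3.9141 ≈ 3.91

3.91


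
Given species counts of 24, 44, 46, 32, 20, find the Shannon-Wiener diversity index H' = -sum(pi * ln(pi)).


Total N = 24 + 44 + 46 + 32 + 20 = 166
Per-species terms:
  p = 24/166 = 0.144578; ln(p) = -1.933936; p*ln(p) = 0.144578 * (-1.933936) = -0.279605
  p = 44/166 = 0.265060; ln(p) = -1.327799; p*ln(p) = 0.265060 * (-1.327799) = -0.351946
  p = 46/166 = 0.277108; ln(p) = -1.283348; p*ln(p) = 0.277108 * (-1.283348) = -0.355626
  p = 32/166 = 0.192771; ln(p) = -1.646252; p*ln(p) = 0.192771 * (-1.646252) = -0.317350
  p = 20/166 = 0.120482; ln(p) = -2.116255; p*ln(p) = 0.120482 * (-2.116255) = -0.254971
sum(p*ln(p)) = (-0.279605) + (-0.351946) + (-0.355626) + (-0.317350) + (-0.254971) = -1.559498
H' = -(-1.559498) = 1.559498 ≈ 1.5595

1.5595


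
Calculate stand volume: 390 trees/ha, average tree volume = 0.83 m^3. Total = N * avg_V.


V_stand = 390 * 0.83 = 323.7 m^3/ha

323.7 m^3/ha


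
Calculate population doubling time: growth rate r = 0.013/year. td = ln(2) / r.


td = ln(2) / 0.013 = 0.693147 / 0.013 = 53.3190 ≈ 53.3 years

53.3 years


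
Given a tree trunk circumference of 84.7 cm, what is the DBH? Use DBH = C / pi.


DBH = C / pi = 84.7 / 3.141593 = 26.9608 ≈ 26.96 cm

26.96 cm


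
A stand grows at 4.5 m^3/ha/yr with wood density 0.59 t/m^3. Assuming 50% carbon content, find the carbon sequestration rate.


C = 4.5 * 0.59 * 0.5 = 1.3275 ≈ 1.33 t C/ha/yr

1.33 t C/ha/yr


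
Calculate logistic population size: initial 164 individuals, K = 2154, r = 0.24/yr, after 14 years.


(K - N0)/N0 = (2154 - 164)/164 = 1990/164 = 12.1341
r*t = 0.24 * 14 = 3.36; exp(-3.36) = 0.0347353
12.1341 * 0.0347353 = 0.421482
1 + 0.421482 = 1.42148
N = 2154 / 1.42148 = 1515.32 ≈ 1515

1515


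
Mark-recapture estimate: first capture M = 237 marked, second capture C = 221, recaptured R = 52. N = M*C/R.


N = M * C / R = 237 * 221 / 52 = 52377 / 52 = 1007.25 ≈ 1007

1007 individuals


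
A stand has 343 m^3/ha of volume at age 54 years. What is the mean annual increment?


MAI = 343 / 54 = 6.3519 ≈ 6.35 m^3/ha/yr

6.35 m^3/ha/yr


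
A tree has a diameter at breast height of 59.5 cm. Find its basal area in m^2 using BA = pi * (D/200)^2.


D/200 = 59.5/200 = 0.2975 m
(D/200)^2 = 0.2975^2 = 0.08850625
BA = 3.141593 * 0.08850625 = 0.278051 ≈ 0.2781 m^2

0.2781 m^2


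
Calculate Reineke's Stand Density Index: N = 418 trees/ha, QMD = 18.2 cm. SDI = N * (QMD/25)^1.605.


QMD/25 = 18.2/25 = 0.728
(0.728)^1.605 = exp(1.605 * ln(0.728)) = exp(1.605 * (-0.317454)) = exp(-0.509514) = 0.600787
SDI = 418 * 0.600787 = 251.129 ≈ 251

251


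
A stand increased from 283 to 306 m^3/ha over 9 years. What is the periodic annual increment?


PAI = (V2 - V1) / period = (306 - 283) / 9 = 23 / 9 = 2.5556 ≈ 2.56 m^3/ha/yr

2.56 m^3/ha/yr


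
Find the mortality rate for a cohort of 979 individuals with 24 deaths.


Mortality rate = 24 / 979 = 0.024515 ≈ 0.0245

0.0245


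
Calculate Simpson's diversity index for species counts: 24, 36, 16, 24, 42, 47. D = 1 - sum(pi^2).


Total N = 24 + 36 + 16 + 24 + 42 + 47 = 189
Per-species terms:
  p = 24/189 = 0.126984; p^2 = 0.126984^2 = 0.016125
  p = 36/189 = 0.190476; p^2 = 0.190476^2 = 0.036281
  p = 16/189 = 0.084656; p^2 = 0.084656^2 = 0.007167
  p = 24/189 = 0.126984; p^2 = 0.126984^2 = 0.016125
  p = 42/189 = 0.222222; p^2 = 0.222222^2 = 0.049383
  p = 47/189 = 0.248677; p^2 = 0.248677^2 = 0.061840
sum(p^2) = 0.016125 + 0.036281 + 0.007167 + 0.016125 + 0.049383 + 0.061840 = 0.186921
D = 1 - 0.186921 = 0.813079 ≈ 0.8131

0.8131


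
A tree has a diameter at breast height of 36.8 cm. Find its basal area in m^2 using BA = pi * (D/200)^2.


D/200 = 36.8/200 = 0.184 m
(D/200)^2 = 0.184^2 = 0.033856
BA = 3.141593 * 0.033856 = 0.106362 ≈ 0.1064 m^2

0.1064 m^2


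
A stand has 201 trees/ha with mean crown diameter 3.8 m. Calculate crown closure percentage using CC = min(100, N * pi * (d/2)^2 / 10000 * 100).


(d/2)^2 = (3.8/2)^2 = 1.9^2 = 3.61
Crown area = 3.141593 * 3.61 = 11.3412 m^2
N * area / 10000 * 100 = 201 * 11.3412 / 10000 * 100 = 22.7958
CC = min(100, 22.7958) = 22.7958 ≈ 22.8%

22.8%


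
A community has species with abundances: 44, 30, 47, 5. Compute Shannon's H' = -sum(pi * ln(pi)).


Total N = 44 + 30 + 47 + 5 = 126
Per-species terms:
  p = 44/126 = 0.349206; ln(p) = -1.052093; p*ln(p) = 0.349206 * (-1.052093) = -0.367397
  p = 30/126 = 0.238095; ln(p) = -1.435086; p*ln(p) = 0.238095 * (-1.435086) = -0.341687
  p = 47/126 = 0.373016; ln(p) = -0.986134; p*ln(p) = 0.373016 * (-0.986134) = -0.367844
  p = 5/126 = 0.039683; ln(p) = -3.226832; p*ln(p) = 0.039683 * (-3.226832) = -0.128050
sum(p*ln(p)) = (-0.367397) + (-0.341687) + (-0.367844) + (-0.128050) = -1.204978
H' = -(-1.204978) = 1.204978 ≈ 1.2050

1.2050


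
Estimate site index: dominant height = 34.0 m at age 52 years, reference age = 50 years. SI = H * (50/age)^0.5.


50/52 = 0.961538
(0.961538)^0.5 = 0.980580
SI = 34.0 * 0.980580 = 33.3397 ≈ 33.3 m

33.3 m


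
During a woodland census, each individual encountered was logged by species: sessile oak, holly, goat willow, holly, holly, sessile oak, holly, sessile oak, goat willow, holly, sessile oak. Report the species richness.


Total individuals logged = 11
Distinct species (count of individuals): sessile oak (4), holly (5), goat willow (2)
Species richness = number of distinct species = 3

3


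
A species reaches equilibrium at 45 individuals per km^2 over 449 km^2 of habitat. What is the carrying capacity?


K = 45 * 449 = 20205 individuals

20205 individuals


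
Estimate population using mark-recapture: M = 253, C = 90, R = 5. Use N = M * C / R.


N = M * C / R = 253 * 90 / 5 = 22770 / 5 = 4554

4554 individuals


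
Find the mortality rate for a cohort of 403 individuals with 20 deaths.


Mortality rate = 20 / 403 = 0.049628 ≈ 0.0496

0.0496


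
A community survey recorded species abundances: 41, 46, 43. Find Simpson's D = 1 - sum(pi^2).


Total N = 41 + 46 + 43 = 130
Per-species terms:
  p = 41/130 = 0.315385; p^2 = 0.315385^2 = 0.099468
  p = 46/130 = 0.353846; p^2 = 0.353846^2 = 0.125207
  p = 43/130 = 0.330769; p^2 = 0.330769^2 = 0.109408
sum(p^2) = 0.099468 + 0.125207 + 0.109408 = 0.334083
D = 1 - 0.334083 = 0.665917 ≈ 0.6659

0.6659


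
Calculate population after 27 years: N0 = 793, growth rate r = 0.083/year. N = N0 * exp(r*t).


r*t = 0.083 * 27 = 2.241
exp(2.241) = 9.40273
N = 793 * 9.40273 = 7456.36 ≈ 7456

7456
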